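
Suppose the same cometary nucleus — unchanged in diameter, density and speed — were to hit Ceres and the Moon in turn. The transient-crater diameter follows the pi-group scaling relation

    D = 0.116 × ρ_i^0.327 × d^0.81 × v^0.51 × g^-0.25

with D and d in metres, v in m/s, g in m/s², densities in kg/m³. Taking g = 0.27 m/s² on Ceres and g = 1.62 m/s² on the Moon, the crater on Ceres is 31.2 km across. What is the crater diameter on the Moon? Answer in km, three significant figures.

All impactor-dependent factors cancel in the ratio, leaving D_Moon/D_Ceres = (g_Moon/g_Ceres)^-0.25.
(1.62/0.27)^-0.25 = 6.000^-0.25 = 0.6389
D_Moon = 0.6389 × 31.2 km = 19.9 km

D ≈ 19.9 km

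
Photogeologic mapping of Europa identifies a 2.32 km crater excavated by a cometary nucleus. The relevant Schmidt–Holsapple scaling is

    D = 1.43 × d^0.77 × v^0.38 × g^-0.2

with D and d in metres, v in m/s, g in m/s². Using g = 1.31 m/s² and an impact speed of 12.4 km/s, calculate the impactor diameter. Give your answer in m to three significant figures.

d ≈ 151 m

Rearranging for d: d = [D / (1.43 · 12400^0.38 · 1.31^-0.2)]^(1/0.77).
D = 2320 m.
12400^0.38 = 35.93
1.31^-0.2 = 0.9474
Denominator = 1.43 × 35.93 × 0.9474 = 48.68
D / 48.68 = 2320 / 48.68 = 47.66
d = 47.66^(1/0.77) = 47.66^1.2987 = 151.2 m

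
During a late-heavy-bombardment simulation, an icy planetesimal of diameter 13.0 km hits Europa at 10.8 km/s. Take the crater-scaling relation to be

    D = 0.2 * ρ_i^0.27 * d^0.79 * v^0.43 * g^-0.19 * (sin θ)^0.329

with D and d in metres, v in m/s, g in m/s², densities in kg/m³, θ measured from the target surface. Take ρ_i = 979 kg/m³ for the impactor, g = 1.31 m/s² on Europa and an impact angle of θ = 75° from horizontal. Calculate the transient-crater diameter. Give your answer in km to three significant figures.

D ≈ 116 km

In SI units: d = 13000 m, v = 10800 m/s.
ρ_i^0.27 = 979^0.27 = 6.420
d^0.79 = 13000^0.79 = 1778
v^0.43 = 10800^0.43 = 54.25
g^-0.19 = 1.31^-0.19 = 0.9500
(sin 75°)^0.329 = 0.9659^0.329 = 0.9887
D = 0.2 × 6.420 × 1778 × 54.25 × 0.9500 × 0.9887 = 1.163 × 10^5 m
   = 116.3 km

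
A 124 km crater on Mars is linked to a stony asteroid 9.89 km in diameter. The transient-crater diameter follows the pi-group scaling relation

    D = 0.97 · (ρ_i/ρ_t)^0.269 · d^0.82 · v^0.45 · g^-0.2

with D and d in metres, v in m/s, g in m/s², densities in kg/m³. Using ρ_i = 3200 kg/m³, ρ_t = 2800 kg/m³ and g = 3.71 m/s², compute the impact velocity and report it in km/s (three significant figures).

Rearranging for v: v = [D / (0.97 · (3200/2800)^0.269 · 9890^0.82 · 3.71^-0.2)]^(1/0.45).
D = 124000 m.
(3200/2800)^0.269 = 1.037
9890^0.82 = 1888
3.71^-0.2 = 0.7694
Denominator = 0.97 × 1.037 × 1888 × 0.7694 = 1461
D / 1461 = 124000 / 1461 = 84.87
v = 84.87^(1/0.45) = 84.87^2.2222 = 19323 m/s

v ≈ 19.3 km/s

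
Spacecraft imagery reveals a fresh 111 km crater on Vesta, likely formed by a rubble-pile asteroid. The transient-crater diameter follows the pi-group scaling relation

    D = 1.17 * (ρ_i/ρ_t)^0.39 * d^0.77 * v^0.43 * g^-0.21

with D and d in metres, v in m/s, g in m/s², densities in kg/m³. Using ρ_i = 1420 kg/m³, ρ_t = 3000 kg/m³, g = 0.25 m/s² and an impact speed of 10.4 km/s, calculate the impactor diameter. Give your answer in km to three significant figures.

d ≈ 16.6 km

Rearranging for d: d = [D / (1.17 · (1420/3000)^0.39 · 10400^0.43 · 0.25^-0.21)]^(1/0.77).
D = 111000 m.
(1420/3000)^0.39 = 0.7470
10400^0.43 = 53.37
0.25^-0.21 = 1.338
Denominator = 1.17 × 0.7470 × 53.37 × 1.338 = 62.41
D / 62.41 = 111000 / 62.41 = 1779
d = 1779^(1/0.77) = 1779^1.2987 = 16634 m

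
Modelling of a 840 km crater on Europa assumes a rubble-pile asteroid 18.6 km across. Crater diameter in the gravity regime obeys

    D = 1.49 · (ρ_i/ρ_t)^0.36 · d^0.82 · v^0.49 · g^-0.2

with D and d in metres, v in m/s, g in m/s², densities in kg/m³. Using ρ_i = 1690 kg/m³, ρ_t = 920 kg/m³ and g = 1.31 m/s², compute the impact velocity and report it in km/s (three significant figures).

v ≈ 27.9 km/s

Rearranging for v: v = [D / (1.49 · (1690/920)^0.36 · 18600^0.82 · 1.31^-0.2)]^(1/0.49).
D = 840000 m.
(1690/920)^0.36 = 1.245
18600^0.82 = 3170
1.31^-0.2 = 0.9474
Denominator = 1.49 × 1.245 × 3170 × 0.9474 = 5571
D / 5571 = 840000 / 5571 = 150.8
v = 150.8^(1/0.49) = 150.8^2.0408 = 27905 m/s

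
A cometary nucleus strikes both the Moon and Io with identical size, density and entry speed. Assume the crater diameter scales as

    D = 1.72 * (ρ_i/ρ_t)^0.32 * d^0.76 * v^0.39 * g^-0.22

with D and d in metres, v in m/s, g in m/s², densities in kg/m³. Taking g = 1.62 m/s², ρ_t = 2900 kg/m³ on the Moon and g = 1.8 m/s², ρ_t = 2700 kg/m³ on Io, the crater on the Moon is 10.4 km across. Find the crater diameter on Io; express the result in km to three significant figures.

The impactor-only factors (d, v, ρ_i) cancel in the ratio, leaving D_Io/D_Moon = (g_Io/g_Moon)^-0.22 · (ρ_t,Moon/ρ_t,Io)^0.32.
(1.8/1.62)^-0.22 = 1.111^-0.22 = 0.9771
(2900/2700)^0.32 = 1.074^0.32 = 1.023
Ratio = 0.9771 × 1.023 = 0.9996
D_Io = 0.9996 × 10.4 km = 10.4 km

D ≈ 10.4 km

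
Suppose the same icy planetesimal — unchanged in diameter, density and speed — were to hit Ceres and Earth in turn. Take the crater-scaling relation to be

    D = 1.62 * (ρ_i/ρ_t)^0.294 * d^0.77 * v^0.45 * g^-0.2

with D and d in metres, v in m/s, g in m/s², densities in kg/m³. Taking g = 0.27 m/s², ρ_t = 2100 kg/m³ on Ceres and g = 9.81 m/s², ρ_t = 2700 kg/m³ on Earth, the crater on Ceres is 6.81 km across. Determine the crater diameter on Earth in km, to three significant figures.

D ≈ 3.08 km

The impactor-only factors (d, v, ρ_i) cancel in the ratio, leaving D_Earth/D_Ceres = (g_Earth/g_Ceres)^-0.2 · (ρ_t,Ceres/ρ_t,Earth)^0.294.
(9.81/0.27)^-0.2 = 36.33^-0.2 = 0.4875
(2100/2700)^0.294 = 0.7778^0.294 = 0.9288
Ratio = 0.4875 × 0.9288 = 0.4528
D_Earth = 0.4528 × 6.81 km = 3.08 km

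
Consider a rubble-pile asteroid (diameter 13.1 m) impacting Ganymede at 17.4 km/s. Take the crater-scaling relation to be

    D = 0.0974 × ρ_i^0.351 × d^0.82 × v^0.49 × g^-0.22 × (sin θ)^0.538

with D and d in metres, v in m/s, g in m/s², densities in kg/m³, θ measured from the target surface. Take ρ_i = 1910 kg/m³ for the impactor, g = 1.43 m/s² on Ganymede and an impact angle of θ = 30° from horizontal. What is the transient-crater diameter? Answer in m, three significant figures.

D ≈ 867 m

In SI units: v = 17400 m/s.
ρ_i^0.351 = 1910^0.351 = 14.18
d^0.82 = 13.1^0.82 = 8.244
v^0.49 = 17400^0.49 = 119.6
g^-0.22 = 1.43^-0.22 = 0.9243
(sin 30°)^0.538 = 0.5000^0.538 = 0.6887
D = 0.0974 × 14.18 × 8.244 × 119.6 × 0.9243 × 0.6887 = 866.9 m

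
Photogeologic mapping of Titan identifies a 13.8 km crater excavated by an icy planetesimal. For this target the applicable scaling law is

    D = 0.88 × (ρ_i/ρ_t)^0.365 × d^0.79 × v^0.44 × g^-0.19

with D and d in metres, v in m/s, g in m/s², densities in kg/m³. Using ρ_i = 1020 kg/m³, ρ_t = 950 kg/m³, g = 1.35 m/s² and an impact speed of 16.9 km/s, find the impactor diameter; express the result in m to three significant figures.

d ≈ 940 m

Rearranging for d: d = [D / (0.88 · (1020/950)^0.365 · 16900^0.44 · 1.35^-0.19)]^(1/0.79).
D = 13800 m.
(1020/950)^0.365 = 1.026
16900^0.44 = 72.49
1.35^-0.19 = 0.9446
Denominator = 0.88 × 1.026 × 72.49 × 0.9446 = 61.82
D / 61.82 = 13800 / 61.82 = 223.2
d = 223.2^(1/0.79) = 223.2^1.2658 = 939.7 m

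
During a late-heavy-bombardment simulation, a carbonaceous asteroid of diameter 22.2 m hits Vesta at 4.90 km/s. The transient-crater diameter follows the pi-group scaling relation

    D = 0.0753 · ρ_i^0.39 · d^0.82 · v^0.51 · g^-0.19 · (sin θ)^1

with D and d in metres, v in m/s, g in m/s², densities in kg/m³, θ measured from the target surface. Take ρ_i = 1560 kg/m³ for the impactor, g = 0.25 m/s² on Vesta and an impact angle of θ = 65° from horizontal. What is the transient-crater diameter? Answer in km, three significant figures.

D ≈ 1.51 km

In SI units: v = 4900 m/s.
ρ_i^0.39 = 1560^0.39 = 17.59
d^0.82 = 22.2^0.82 = 12.71
v^0.51 = 4900^0.51 = 76.21
g^-0.19 = 0.25^-0.19 = 1.301
(sin 65°)^1 = 0.9063^1 = 0.9063
D = 0.0753 × 17.59 × 12.71 × 76.21 × 1.301 × 0.9063 = 1513 m
   = 1.513 km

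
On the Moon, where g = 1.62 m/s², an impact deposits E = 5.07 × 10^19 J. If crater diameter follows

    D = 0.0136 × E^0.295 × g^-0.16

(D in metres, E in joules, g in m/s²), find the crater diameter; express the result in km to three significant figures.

D ≈ 8.18 km

E^0.295 = (5.07 × 10^19)^0.295 = 6.501 × 10^5
g^-0.16 = 1.62^-0.16 = 0.9257
D = 0.0136 × 6.501 × 10^5 × 0.9257 = 8184 m
   = 8.184 km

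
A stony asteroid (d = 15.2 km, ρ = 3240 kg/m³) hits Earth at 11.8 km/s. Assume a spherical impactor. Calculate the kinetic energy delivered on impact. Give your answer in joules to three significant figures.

d = 15200 m; v = 11800 m/s.
Mass m = (π/6) ρ d³ = (π/6) × 3240 × (15200)³ = 5.958 × 10^15 kg
E = ½ m v² = 0.5 × 5.958 × 10^15 × (11800)² = 4.148 × 10^23 J

E ≈ 4.15 × 10^23 J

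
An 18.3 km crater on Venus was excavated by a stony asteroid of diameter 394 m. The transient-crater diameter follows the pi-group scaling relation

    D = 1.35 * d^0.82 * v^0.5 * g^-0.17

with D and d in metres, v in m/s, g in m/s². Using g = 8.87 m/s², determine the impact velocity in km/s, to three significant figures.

Rearranging for v: v = [D / (1.35 · 394^0.82 · 8.87^-0.17)]^(1/0.5).
D = 18300 m.
394^0.82 = 134.4
8.87^-0.17 = 0.6900
Denominator = 1.35 × 134.4 × 0.6900 = 125.2
D / 125.2 = 18300 / 125.2 = 146.2
v = 146.2^(1/0.5) = 146.2^2 = 21374 m/s

v ≈ 21.4 km/s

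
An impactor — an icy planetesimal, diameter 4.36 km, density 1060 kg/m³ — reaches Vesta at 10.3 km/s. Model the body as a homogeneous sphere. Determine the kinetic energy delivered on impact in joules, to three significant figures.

d = 4360 m; v = 10300 m/s.
Mass m = (π/6) ρ d³ = (π/6) × 1060 × (4360)³ = 4.600 × 10^13 kg
E = ½ m v² = 0.5 × 4.600 × 10^13 × (10300)² = 2.440 × 10^21 J

E ≈ 2.44 × 10^21 J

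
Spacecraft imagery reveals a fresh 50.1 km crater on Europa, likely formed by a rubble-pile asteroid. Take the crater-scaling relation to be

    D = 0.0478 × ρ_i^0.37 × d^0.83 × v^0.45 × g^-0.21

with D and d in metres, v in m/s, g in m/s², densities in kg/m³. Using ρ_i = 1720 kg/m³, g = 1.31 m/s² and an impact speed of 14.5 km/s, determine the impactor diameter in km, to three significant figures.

d ≈ 3.84 km

Rearranging for d: d = [D / (0.0478 · 1720^0.37 · 14500^0.45 · 1.31^-0.21)]^(1/0.83).
D = 50100 m.
1720^0.37 = 15.75
14500^0.45 = 74.58
1.31^-0.21 = 0.9449
Denominator = 0.0478 × 15.75 × 74.58 × 0.9449 = 53.05
D / 53.05 = 50100 / 53.05 = 944.4
d = 944.4^(1/0.83) = 944.4^1.2048 = 3841 m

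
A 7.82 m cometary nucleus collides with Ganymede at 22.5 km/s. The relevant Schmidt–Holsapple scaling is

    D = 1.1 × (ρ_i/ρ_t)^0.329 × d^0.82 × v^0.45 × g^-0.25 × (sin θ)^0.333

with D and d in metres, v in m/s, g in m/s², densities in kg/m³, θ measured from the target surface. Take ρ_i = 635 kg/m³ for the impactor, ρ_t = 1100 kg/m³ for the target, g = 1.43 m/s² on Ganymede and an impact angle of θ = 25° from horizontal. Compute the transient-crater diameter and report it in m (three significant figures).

In SI units: v = 22500 m/s.
(ρ_i/ρ_t)^0.329 = (635/1100)^0.329 = 0.8346
d^0.82 = 7.82^0.82 = 5.400
v^0.45 = 22500^0.45 = 90.88
g^-0.25 = 1.43^-0.25 = 0.9145
(sin 25°)^0.333 = 0.4226^0.333 = 0.7506
D = 1.1 × 0.8346 × 5.400 × 90.88 × 0.9145 × 0.7506 = 309.3 m

D ≈ 309 m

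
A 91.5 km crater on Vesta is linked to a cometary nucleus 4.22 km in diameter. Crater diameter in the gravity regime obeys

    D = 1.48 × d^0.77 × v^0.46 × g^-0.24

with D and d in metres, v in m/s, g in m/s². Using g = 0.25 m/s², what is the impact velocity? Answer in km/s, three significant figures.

v ≈ 10.8 km/s

Rearranging for v: v = [D / (1.48 · 4220^0.77 · 0.25^-0.24)]^(1/0.46).
D = 91500 m.
4220^0.77 = 618.7
0.25^-0.24 = 1.395
Denominator = 1.48 × 618.7 × 1.395 = 1277
D / 1277 = 91500 / 1277 = 71.65
v = 71.65^(1/0.46) = 71.65^2.1739 = 10791 m/s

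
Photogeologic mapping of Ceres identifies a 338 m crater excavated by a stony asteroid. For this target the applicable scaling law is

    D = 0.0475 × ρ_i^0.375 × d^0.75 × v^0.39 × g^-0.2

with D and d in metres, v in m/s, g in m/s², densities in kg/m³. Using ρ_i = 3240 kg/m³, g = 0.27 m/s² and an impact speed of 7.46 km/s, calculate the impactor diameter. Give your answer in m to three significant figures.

d ≈ 16.4 m

Rearranging for d: d = [D / (0.0475 · 3240^0.375 · 7460^0.39 · 0.27^-0.2)]^(1/0.75).
3240^0.375 = 20.72
7460^0.39 = 32.39
0.27^-0.2 = 1.299
Denominator = 0.0475 × 20.72 × 32.39 × 1.299 = 41.41
D / 41.41 = 338 / 41.41 = 8.162
d = 8.162^(1/0.75) = 8.162^1.3333 = 16.43 m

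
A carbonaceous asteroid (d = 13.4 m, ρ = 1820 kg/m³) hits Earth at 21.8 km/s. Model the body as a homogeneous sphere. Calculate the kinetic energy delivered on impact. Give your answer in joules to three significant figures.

E ≈ 5.45 × 10^14 J

v = 21800 m/s.
Mass m = (π/6) ρ d³ = (π/6) × 1820 × (13.4)³ = 2.293 × 10^6 kg
E = ½ m v² = 0.5 × 2.293 × 10^6 × (21800)² = 5.449 × 10^14 J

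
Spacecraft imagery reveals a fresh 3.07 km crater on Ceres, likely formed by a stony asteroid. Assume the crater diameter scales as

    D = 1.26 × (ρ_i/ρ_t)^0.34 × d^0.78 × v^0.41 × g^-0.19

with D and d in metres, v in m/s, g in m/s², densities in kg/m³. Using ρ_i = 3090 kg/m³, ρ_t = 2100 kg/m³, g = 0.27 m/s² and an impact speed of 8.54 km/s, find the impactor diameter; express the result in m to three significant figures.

d ≈ 116 m

Rearranging for d: d = [D / (1.26 · (3090/2100)^0.34 · 8540^0.41 · 0.27^-0.19)]^(1/0.78).
D = 3070 m.
(3090/2100)^0.34 = 1.140
8540^0.41 = 40.92
0.27^-0.19 = 1.282
Denominator = 1.26 × 1.140 × 40.92 × 1.282 = 75.35
D / 75.35 = 3070 / 75.35 = 40.74
d = 40.74^(1/0.78) = 40.74^1.2821 = 115.9 m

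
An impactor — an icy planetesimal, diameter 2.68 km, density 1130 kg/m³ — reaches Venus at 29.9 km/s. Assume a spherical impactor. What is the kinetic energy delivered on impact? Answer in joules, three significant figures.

E ≈ 5.09 × 10^21 J

d = 2680 m; v = 29900 m/s.
Mass m = (π/6) ρ d³ = (π/6) × 1130 × (2680)³ = 1.139 × 10^13 kg
E = ½ m v² = 0.5 × 1.139 × 10^13 × (29900)² = 5.091 × 10^21 J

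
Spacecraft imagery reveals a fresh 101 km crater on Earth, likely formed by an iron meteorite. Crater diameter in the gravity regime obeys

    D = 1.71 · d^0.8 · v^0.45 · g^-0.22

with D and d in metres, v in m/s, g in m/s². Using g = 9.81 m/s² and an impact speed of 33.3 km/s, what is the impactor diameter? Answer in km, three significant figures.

d ≈ 4.93 km

Rearranging for d: d = [D / (1.71 · 33300^0.45 · 9.81^-0.22)]^(1/0.8).
D = 101000 m.
33300^0.45 = 108.4
9.81^-0.22 = 0.6051
Denominator = 1.71 × 108.4 × 0.6051 = 112.2
D / 112.2 = 101000 / 112.2 = 900.2
d = 900.2^(1/0.8) = 900.2^1.25 = 4931 m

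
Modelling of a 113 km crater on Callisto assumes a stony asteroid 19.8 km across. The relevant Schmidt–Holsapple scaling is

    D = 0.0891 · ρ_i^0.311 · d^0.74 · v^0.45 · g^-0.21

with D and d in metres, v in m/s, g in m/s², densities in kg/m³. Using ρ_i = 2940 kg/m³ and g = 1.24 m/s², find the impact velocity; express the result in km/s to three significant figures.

v ≈ 13.9 km/s

Rearranging for v: v = [D / (0.0891 · 2940^0.311 · 19800^0.74 · 1.24^-0.21)]^(1/0.45).
D = 113000 m.
2940^0.311 = 11.99
19800^0.74 = 1512
1.24^-0.21 = 0.9558
Denominator = 0.0891 × 11.99 × 1512 × 0.9558 = 1544
D / 1544 = 113000 / 1544 = 73.19
v = 73.19^(1/0.45) = 73.19^2.2222 = 13905 m/s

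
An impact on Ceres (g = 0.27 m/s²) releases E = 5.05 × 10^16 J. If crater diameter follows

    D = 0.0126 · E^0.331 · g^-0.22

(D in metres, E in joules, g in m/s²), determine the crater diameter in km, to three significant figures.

E^0.331 = (5.05 × 10^16)^0.331 = 3.379 × 10^5
g^-0.22 = 0.27^-0.22 = 1.334
D = 0.0126 × 3.379 × 10^5 × 1.334 = 5680 m
   = 5.680 km

D ≈ 5.68 km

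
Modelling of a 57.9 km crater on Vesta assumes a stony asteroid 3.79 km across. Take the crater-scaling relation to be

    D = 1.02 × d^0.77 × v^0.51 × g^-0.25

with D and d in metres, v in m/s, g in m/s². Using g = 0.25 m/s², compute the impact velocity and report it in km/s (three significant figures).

Rearranging for v: v = [D / (1.02 · 3790^0.77 · 0.25^-0.25)]^(1/0.51).
D = 57900 m.
3790^0.77 = 569.6
0.25^-0.25 = 1.414
Denominator = 1.02 × 569.6 × 1.414 = 821.5
D / 821.5 = 57900 / 821.5 = 70.48
v = 70.48^(1/0.51) = 70.48^1.9608 = 4204 m/s

v ≈ 4.20 km/s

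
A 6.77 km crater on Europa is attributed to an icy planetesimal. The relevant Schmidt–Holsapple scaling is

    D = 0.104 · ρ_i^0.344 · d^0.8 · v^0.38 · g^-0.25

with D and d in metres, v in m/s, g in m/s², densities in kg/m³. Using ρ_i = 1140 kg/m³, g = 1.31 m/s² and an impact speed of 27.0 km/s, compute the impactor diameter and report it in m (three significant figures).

Rearranging for d: d = [D / (0.104 · 1140^0.344 · 27000^0.38 · 1.31^-0.25)]^(1/0.8).
D = 6770 m.
1140^0.344 = 11.26
27000^0.38 = 48.30
1.31^-0.25 = 0.9347
Denominator = 0.104 × 11.26 × 48.30 × 0.9347 = 52.87
D / 52.87 = 6770 / 52.87 = 128.0
d = 128.0^(1/0.8) = 128.0^1.25 = 430.5 m

d ≈ 431 m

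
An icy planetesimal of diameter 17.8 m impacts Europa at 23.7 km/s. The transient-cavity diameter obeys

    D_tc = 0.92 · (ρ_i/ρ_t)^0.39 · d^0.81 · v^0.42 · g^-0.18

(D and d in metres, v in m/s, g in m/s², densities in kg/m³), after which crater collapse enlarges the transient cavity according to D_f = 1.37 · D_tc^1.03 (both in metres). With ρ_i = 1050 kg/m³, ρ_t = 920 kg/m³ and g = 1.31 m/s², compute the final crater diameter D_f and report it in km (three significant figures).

D_f ≈ 1.09 km

v = 23700 m/s.
(ρ_i/ρ_t)^0.39 = (1050/920)^0.39 = 1.053
d^0.81 = 17.8^0.81 = 10.30
v^0.42 = 23700^0.42 = 68.77
g^-0.18 = 1.31^-0.18 = 0.9526
D_tc = 0.92 × 1.053 × 10.30 × 68.77 × 0.9526 = 653.7 m
D_f = 1.37 × (653.7)^1.03 = 1088 m
     = 1.088 km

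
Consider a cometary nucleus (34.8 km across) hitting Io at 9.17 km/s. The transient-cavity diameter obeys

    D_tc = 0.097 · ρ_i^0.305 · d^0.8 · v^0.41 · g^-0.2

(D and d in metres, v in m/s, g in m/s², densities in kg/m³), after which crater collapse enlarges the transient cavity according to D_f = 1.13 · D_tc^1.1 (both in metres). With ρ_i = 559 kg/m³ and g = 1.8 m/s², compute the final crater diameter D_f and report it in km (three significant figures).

D_f ≈ 387 km

In SI: d = 34800 m, v = 9170 m/s.
ρ_i^0.305 = 559^0.305 = 6.886
d^0.8 = 34800^0.8 = 4298
v^0.41 = 9170^0.41 = 42.13
g^-0.2 = 1.8^-0.2 = 0.8891
D_tc = 0.097 × 6.886 × 4298 × 42.13 × 0.8891 = 1.075 × 10^5 m
D_f = 1.13 × (1.075 × 10^5)^1.1 = 3.869 × 10^5 m
     = 386.9 km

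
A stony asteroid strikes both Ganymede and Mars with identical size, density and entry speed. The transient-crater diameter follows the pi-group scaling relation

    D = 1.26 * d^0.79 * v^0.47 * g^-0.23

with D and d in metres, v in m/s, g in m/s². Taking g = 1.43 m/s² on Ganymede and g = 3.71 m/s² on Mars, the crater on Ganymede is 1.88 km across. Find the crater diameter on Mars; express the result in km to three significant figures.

D ≈ 1.51 km

All impactor-dependent factors cancel in the ratio, leaving D_Mars/D_Ganymede = (g_Mars/g_Ganymede)^-0.23.
(3.71/1.43)^-0.23 = 2.594^-0.23 = 0.8031
D_Mars = 0.8031 × 1.88 km = 1.51 km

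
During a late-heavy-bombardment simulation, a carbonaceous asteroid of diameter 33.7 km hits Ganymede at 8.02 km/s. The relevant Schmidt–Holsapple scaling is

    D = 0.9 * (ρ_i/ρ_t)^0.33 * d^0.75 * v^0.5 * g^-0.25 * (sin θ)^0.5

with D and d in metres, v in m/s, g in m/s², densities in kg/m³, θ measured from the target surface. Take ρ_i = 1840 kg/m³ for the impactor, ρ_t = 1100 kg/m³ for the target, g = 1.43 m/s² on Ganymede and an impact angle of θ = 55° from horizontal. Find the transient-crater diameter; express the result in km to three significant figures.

D ≈ 197 km

In SI units: d = 33700 m, v = 8020 m/s.
(ρ_i/ρ_t)^0.33 = (1840/1100)^0.33 = 1.185
d^0.75 = 33700^0.75 = 2487
v^0.5 = 8020^0.5 = 89.55
g^-0.25 = 1.43^-0.25 = 0.9145
(sin 55°)^0.5 = 0.8192^0.5 = 0.9051
D = 0.9 × 1.185 × 2487 × 89.55 × 0.9145 × 0.9051 = 1.966 × 10^5 m
   = 196.6 km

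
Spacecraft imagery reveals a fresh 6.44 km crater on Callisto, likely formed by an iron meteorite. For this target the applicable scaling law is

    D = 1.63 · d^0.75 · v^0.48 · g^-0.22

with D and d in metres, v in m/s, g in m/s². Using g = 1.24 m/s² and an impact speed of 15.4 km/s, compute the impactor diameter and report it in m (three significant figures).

d ≈ 139 m

Rearranging for d: d = [D / (1.63 · 15400^0.48 · 1.24^-0.22)]^(1/0.75).
D = 6440 m.
15400^0.48 = 102.3
1.24^-0.22 = 0.9538
Denominator = 1.63 × 102.3 × 0.9538 = 159.0
D / 159.0 = 6440 / 159.0 = 40.50
d = 40.50^(1/0.75) = 40.50^1.3333 = 139.1 m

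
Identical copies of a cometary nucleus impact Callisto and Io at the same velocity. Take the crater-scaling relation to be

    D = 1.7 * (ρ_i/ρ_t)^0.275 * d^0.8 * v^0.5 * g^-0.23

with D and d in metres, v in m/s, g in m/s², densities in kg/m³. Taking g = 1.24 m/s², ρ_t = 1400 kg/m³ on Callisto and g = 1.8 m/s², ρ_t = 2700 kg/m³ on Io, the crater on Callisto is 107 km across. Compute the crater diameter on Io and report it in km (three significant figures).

D ≈ 82.0 km

The impactor-only factors (d, v, ρ_i) cancel in the ratio, leaving D_Io/D_Callisto = (g_Io/g_Callisto)^-0.23 · (ρ_t,Callisto/ρ_t,Io)^0.275.
(1.8/1.24)^-0.23 = 1.452^-0.23 = 0.9178
(1400/2700)^0.275 = 0.5185^0.275 = 0.8347
Ratio = 0.9178 × 0.8347 = 0.7661
D_Io = 0.7661 × 107 km = 82.0 km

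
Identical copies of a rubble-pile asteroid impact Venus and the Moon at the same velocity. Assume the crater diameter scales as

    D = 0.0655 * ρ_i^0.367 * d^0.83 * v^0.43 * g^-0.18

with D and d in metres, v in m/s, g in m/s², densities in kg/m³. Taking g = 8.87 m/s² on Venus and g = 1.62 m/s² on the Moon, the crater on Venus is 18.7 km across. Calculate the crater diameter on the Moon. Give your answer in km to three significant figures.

All impactor-dependent factors cancel in the ratio, leaving D_Moon/D_Venus = (g_Moon/g_Venus)^-0.18.
(1.62/8.87)^-0.18 = 0.1826^-0.18 = 1.358
D_Moon = 1.358 × 18.7 km = 25.4 km

D ≈ 25.4 km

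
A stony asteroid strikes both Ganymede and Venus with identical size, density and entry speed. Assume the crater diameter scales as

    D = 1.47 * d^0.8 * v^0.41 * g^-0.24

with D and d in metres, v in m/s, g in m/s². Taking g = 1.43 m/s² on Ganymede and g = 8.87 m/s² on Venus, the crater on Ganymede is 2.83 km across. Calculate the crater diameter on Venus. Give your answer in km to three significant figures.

All impactor-dependent factors cancel in the ratio, leaving D_Venus/D_Ganymede = (g_Venus/g_Ganymede)^-0.24.
(8.87/1.43)^-0.24 = 6.203^-0.24 = 0.6453
D_Venus = 0.6453 × 2.83 km = 1.83 km

D ≈ 1.83 km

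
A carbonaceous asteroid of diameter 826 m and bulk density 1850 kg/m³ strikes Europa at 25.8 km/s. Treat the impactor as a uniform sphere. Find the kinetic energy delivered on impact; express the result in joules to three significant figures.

v = 25800 m/s.
Mass m = (π/6) ρ d³ = (π/6) × 1850 × (826)³ = 5.459 × 10^11 kg
E = ½ m v² = 0.5 × 5.459 × 10^11 × (25800)² = 1.817 × 10^20 J

E ≈ 1.82 × 10^20 J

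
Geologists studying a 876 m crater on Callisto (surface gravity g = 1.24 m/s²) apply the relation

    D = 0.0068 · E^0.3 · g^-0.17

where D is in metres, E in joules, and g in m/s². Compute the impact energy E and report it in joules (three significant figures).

Rearranging: E = [D / (0.0068 · g^-0.17)]^(1/0.3).
g^-0.17 = 1.24^-0.17 = 0.9641
D / (0.0068 × 0.9641) = 876 / (6.556 × 10^-3) = 1.336 × 10^5
E = (1.336 × 10^5)^3.3333 = 1.219 × 10^17 J

E ≈ 1.22 × 10^17 J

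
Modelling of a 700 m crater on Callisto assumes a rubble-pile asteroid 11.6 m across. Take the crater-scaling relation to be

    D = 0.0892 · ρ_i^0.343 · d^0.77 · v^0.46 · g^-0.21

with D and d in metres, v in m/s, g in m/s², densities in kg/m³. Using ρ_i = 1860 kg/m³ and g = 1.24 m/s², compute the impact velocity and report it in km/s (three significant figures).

Rearranging for v: v = [D / (0.0892 · 1860^0.343 · 11.6^0.77 · 1.24^-0.21)]^(1/0.46).
1860^0.343 = 13.23
11.6^0.77 = 6.601
1.24^-0.21 = 0.9558
Denominator = 0.0892 × 13.23 × 6.601 × 0.9558 = 7.446
D / 7.446 = 700 / 7.446 = 94.01
v = 94.01^(1/0.46) = 94.01^2.1739 = 19475 m/s

v ≈ 19.5 km/s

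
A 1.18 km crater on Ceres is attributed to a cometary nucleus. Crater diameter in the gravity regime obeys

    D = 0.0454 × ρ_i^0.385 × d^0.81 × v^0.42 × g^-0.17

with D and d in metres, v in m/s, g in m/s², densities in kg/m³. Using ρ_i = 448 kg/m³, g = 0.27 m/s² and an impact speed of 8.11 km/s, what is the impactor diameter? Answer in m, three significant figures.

Rearranging for d: d = [D / (0.0454 · 448^0.385 · 8110^0.42 · 0.27^-0.17)]^(1/0.81).
D = 1180 m.
448^0.385 = 10.49
8110^0.42 = 43.83
0.27^-0.17 = 1.249
Denominator = 0.0454 × 10.49 × 43.83 × 1.249 = 26.07
D / 26.07 = 1180 / 26.07 = 45.26
d = 45.26^(1/0.81) = 45.26^1.2346 = 110.7 m

d ≈ 111 m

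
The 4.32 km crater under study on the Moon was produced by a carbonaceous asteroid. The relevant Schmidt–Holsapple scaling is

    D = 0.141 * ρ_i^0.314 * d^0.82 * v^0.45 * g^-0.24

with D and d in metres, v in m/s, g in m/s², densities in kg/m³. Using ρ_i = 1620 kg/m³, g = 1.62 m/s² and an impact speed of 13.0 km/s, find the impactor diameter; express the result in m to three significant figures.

Rearranging for d: d = [D / (0.141 · 1620^0.314 · 13000^0.45 · 1.62^-0.24)]^(1/0.82).
D = 4320 m.
1620^0.314 = 10.18
13000^0.45 = 71.00
1.62^-0.24 = 0.8907
Denominator = 0.141 × 10.18 × 71.00 × 0.8907 = 90.77
D / 90.77 = 4320 / 90.77 = 47.59
d = 47.59^(1/0.82) = 47.59^1.2195 = 111.1 m

d ≈ 111 m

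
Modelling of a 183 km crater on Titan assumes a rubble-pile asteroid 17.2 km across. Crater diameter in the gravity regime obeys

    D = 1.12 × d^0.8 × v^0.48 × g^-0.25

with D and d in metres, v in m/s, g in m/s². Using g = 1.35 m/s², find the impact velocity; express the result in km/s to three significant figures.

v ≈ 7.41 km/s

Rearranging for v: v = [D / (1.12 · 17200^0.8 · 1.35^-0.25)]^(1/0.48).
D = 183000 m.
17200^0.8 = 2446
1.35^-0.25 = 0.9277
Denominator = 1.12 × 2446 × 0.9277 = 2541
D / 2541 = 183000 / 2541 = 72.02
v = 72.02^(1/0.48) = 72.02^2.0833 = 7407 m/s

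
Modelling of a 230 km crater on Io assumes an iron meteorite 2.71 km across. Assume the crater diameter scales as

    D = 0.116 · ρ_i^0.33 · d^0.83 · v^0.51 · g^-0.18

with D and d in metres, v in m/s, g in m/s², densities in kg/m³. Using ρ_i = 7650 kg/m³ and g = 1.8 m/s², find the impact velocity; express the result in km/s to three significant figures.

Rearranging for v: v = [D / (0.116 · 7650^0.33 · 2710^0.83 · 1.8^-0.18)]^(1/0.51).
D = 230000 m.
7650^0.33 = 19.13
2710^0.83 = 706.9
1.8^-0.18 = 0.8996
Denominator = 0.116 × 19.13 × 706.9 × 0.8996 = 1411
D / 1411 = 230000 / 1411 = 163.0
v = 163.0^(1/0.51) = 163.0^1.9608 = 21760 m/s

v ≈ 21.8 km/s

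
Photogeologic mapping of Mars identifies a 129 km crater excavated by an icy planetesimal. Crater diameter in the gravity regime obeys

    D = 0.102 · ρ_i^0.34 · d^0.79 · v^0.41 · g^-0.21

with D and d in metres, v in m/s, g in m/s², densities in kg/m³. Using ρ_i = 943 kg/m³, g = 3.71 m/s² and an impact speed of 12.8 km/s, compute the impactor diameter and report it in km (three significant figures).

Rearranging for d: d = [D / (0.102 · 943^0.34 · 12800^0.41 · 3.71^-0.21)]^(1/0.79).
D = 129000 m.
943^0.34 = 10.26
12800^0.41 = 48.30
3.71^-0.21 = 0.7593
Denominator = 0.102 × 10.26 × 48.30 × 0.7593 = 38.38
D / 38.38 = 129000 / 38.38 = 3361
d = 3361^(1/0.79) = 3361^1.2658 = 29094 m

d ≈ 29.1 km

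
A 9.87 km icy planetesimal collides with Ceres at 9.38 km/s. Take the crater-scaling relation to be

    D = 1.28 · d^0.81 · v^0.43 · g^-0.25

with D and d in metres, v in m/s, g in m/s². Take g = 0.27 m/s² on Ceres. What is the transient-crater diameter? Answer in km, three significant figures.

In SI units: d = 9870 m, v = 9380 m/s.
d^0.81 = 9870^0.81 = 1719
v^0.43 = 9380^0.43 = 51.06
g^-0.25 = 0.27^-0.25 = 1.387
D = 1.28 × 1719 × 51.06 × 1.387 = 1.558 × 10^5 m
   = 155.8 km

D ≈ 156 km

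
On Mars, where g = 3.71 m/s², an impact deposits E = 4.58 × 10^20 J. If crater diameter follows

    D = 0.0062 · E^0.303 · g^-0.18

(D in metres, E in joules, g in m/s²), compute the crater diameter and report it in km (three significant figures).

D ≈ 8.92 km

E^0.303 = (4.58 × 10^20)^0.303 = 1.821 × 10^6
g^-0.18 = 3.71^-0.18 = 0.7898
D = 0.0062 × 1.821 × 10^6 × 0.7898 = 8917 m
   = 8.917 km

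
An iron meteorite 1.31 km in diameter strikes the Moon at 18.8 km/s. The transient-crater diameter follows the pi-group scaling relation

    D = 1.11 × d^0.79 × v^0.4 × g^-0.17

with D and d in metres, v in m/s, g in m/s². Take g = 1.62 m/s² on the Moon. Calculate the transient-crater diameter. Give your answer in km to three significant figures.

D ≈ 15.2 km

In SI units: d = 1310 m, v = 18800 m/s.
d^0.79 = 1310^0.79 = 290.2
v^0.4 = 18800^0.4 = 51.25
g^-0.17 = 1.62^-0.17 = 0.9213
D = 1.11 × 290.2 × 51.25 × 0.9213 = 15210 m
   = 15.21 km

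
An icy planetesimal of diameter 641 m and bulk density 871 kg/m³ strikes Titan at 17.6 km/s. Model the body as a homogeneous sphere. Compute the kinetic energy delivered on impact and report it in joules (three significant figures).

E ≈ 1.86 × 10^19 J

v = 17600 m/s.
Mass m = (π/6) ρ d³ = (π/6) × 871 × (641)³ = 1.201 × 10^11 kg
E = ½ m v² = 0.5 × 1.201 × 10^11 × (17600)² = 1.860 × 10^19 J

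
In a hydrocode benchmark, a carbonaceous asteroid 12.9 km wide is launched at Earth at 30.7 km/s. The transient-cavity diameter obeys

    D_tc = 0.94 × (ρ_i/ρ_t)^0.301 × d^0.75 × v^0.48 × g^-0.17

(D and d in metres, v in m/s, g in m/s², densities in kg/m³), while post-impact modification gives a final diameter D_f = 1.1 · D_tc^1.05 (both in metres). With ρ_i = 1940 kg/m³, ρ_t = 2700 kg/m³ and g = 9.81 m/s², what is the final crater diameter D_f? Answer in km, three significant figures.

D_f ≈ 195 km

In SI: d = 12900 m, v = 30700 m/s.
(ρ_i/ρ_t)^0.301 = (1940/2700)^0.301 = 0.9053
d^0.75 = 12900^0.75 = 1210
v^0.48 = 30700^0.48 = 142.5
g^-0.17 = 9.81^-0.17 = 0.6783
D_tc = 0.94 × 0.9053 × 1210 × 142.5 × 0.6783 = 99530 m
D_f = 1.1 × (99530)^1.05 = 1.946 × 10^5 m
     = 194.6 km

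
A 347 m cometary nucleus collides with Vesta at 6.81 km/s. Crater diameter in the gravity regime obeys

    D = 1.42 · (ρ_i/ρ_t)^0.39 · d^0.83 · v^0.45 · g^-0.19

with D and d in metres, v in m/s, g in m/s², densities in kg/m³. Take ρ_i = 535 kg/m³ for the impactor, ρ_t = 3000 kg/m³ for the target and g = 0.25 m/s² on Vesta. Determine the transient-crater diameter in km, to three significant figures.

In SI units: v = 6810 m/s.
(ρ_i/ρ_t)^0.39 = (535/3000)^0.39 = 0.5105
d^0.83 = 347^0.83 = 128.4
v^0.45 = 6810^0.45 = 53.08
g^-0.19 = 0.25^-0.19 = 1.301
D = 1.42 × 0.5105 × 128.4 × 53.08 × 1.301 = 6428 m
   = 6.428 km

D ≈ 6.43 km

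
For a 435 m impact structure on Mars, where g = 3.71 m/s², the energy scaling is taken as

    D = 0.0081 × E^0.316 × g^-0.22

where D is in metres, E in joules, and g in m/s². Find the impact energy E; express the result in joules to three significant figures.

Rearranging: E = [D / (0.0081 · g^-0.22)]^(1/0.316).
g^-0.22 = 3.71^-0.22 = 0.7494
D / (0.0081 × 0.7494) = 435 / (6.070 × 10^-3) = 7.166 × 10^4
E = (7.166 × 10^4)^3.1646 = 2.317 × 10^15 J

E ≈ 2.32 × 10^15 J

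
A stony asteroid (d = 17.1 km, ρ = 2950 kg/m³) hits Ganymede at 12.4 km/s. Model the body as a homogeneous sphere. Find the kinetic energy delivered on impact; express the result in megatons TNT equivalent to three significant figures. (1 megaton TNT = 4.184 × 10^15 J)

d = 17100 m; v = 12400 m/s.
Mass m = (π/6) ρ d³ = (π/6) × 2950 × (17100)³ = 7.723 × 10^15 kg
E = ½ m v² = 0.5 × 7.723 × 10^15 × (12400)² = 5.937 × 10^23 J
   = 5.937 × 10^23 / 4.184×10^15 = 1.419 × 10^8 Mt

E ≈ 1.42 × 10^8 Mt TNT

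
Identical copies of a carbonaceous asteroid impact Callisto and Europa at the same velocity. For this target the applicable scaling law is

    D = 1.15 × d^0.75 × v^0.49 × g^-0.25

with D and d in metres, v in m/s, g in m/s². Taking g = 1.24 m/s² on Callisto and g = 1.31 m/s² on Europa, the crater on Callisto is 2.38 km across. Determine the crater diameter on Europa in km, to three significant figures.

D ≈ 2.35 km

All impactor-dependent factors cancel in the ratio, leaving D_Europa/D_Callisto = (g_Europa/g_Callisto)^-0.25.
(1.31/1.24)^-0.25 = 1.056^-0.25 = 0.9865
D_Europa = 0.9865 × 2.38 km = 2.35 km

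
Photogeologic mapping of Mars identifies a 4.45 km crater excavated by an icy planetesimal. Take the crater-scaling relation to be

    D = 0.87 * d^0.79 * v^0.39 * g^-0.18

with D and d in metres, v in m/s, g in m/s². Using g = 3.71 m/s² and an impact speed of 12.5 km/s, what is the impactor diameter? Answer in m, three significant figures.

d ≈ 634 m

Rearranging for d: d = [D / (0.87 · 12500^0.39 · 3.71^-0.18)]^(1/0.79).
D = 4450 m.
12500^0.39 = 39.61
3.71^-0.18 = 0.7898
Denominator = 0.87 × 39.61 × 0.7898 = 27.22
D / 27.22 = 4450 / 27.22 = 163.5
d = 163.5^(1/0.79) = 163.5^1.2658 = 633.7 m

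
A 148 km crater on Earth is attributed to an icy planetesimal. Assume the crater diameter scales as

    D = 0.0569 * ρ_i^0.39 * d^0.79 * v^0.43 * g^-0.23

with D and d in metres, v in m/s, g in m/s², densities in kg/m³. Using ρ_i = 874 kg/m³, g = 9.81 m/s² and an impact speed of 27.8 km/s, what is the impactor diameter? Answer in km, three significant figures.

d ≈ 34.5 km

Rearranging for d: d = [D / (0.0569 · 874^0.39 · 27800^0.43 · 9.81^-0.23)]^(1/0.79).
D = 148000 m.
874^0.39 = 14.03
27800^0.43 = 81.46
9.81^-0.23 = 0.5914
Denominator = 0.0569 × 14.03 × 81.46 × 0.5914 = 38.46
D / 38.46 = 148000 / 38.46 = 3848
d = 3848^(1/0.79) = 3848^1.2658 = 34530 m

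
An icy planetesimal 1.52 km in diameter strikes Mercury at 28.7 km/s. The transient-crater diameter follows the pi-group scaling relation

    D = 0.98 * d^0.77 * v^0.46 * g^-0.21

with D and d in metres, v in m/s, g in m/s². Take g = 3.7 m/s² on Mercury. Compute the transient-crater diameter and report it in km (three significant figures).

In SI units: d = 1520 m, v = 28700 m/s.
d^0.77 = 1520^0.77 = 281.9
v^0.46 = 28700^0.46 = 112.4
g^-0.21 = 3.7^-0.21 = 0.7598
D = 0.98 × 281.9 × 112.4 × 0.7598 = 23593 m
   = 23.59 km

D ≈ 23.6 km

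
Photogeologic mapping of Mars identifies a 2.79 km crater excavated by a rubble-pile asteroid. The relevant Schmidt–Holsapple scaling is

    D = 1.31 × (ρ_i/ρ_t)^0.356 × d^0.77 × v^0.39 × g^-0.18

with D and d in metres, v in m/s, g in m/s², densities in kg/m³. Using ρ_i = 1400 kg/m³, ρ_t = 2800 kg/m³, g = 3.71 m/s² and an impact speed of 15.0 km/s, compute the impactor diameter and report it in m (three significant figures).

Rearranging for d: d = [D / (1.31 · (1400/2800)^0.356 · 15000^0.39 · 3.71^-0.18)]^(1/0.77).
D = 2790 m.
(1400/2800)^0.356 = 0.7813
15000^0.39 = 42.53
3.71^-0.18 = 0.7898
Denominator = 1.31 × 0.7813 × 42.53 × 0.7898 = 34.38
D / 34.38 = 2790 / 34.38 = 81.15
d = 81.15^(1/0.77) = 81.15^1.2987 = 301.7 m

d ≈ 302 m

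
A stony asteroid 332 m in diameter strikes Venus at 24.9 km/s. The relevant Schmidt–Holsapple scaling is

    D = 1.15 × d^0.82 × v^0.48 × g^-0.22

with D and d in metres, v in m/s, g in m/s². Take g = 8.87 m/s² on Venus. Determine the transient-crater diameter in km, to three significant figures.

In SI units: v = 24900 m/s.
d^0.82 = 332^0.82 = 116.8
v^0.48 = 24900^0.48 = 128.9
g^-0.22 = 8.87^-0.22 = 0.6187
D = 1.15 × 116.8 × 128.9 × 0.6187 = 10712 m
   = 10.71 km

D ≈ 10.7 km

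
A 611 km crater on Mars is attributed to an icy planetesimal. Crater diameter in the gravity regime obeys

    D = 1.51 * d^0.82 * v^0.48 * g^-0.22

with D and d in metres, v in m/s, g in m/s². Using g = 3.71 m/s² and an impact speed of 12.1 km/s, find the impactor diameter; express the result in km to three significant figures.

Rearranging for d: d = [D / (1.51 · 12100^0.48 · 3.71^-0.22)]^(1/0.82).
D = 611000 m.
12100^0.48 = 91.15
3.71^-0.22 = 0.7494
Denominator = 1.51 × 91.15 × 0.7494 = 103.1
D / 103.1 = 611000 / 103.1 = 5926
d = 5926^(1/0.82) = 5926^1.2195 = 39892 m

d ≈ 39.9 km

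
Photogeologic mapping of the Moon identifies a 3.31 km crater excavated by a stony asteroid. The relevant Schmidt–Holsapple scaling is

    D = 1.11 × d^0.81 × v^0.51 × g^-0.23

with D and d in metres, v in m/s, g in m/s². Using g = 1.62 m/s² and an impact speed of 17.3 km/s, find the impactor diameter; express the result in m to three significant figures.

d ≈ 47.9 m

Rearranging for d: d = [D / (1.11 · 17300^0.51 · 1.62^-0.23)]^(1/0.81).
D = 3310 m.
17300^0.51 = 145.0
1.62^-0.23 = 0.8950
Denominator = 1.11 × 145.0 × 0.8950 = 144.1
D / 144.1 = 3310 / 144.1 = 22.97
d = 22.97^(1/0.81) = 22.97^1.2346 = 47.92 m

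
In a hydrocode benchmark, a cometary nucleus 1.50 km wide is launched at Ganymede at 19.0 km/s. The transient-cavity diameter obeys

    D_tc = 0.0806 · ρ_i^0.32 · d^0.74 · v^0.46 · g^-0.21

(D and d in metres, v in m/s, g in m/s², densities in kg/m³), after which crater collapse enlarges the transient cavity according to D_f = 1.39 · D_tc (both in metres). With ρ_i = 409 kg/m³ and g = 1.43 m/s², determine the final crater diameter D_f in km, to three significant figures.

D_f ≈ 14.8 km

In SI: d = 1500 m, v = 19000 m/s.
ρ_i^0.32 = 409^0.32 = 6.851
d^0.74 = 1500^0.74 = 224.0
v^0.46 = 19000^0.46 = 92.95
g^-0.21 = 1.43^-0.21 = 0.9276
D_tc = 0.0806 × 6.851 × 224.0 × 92.95 × 0.9276 = 10660 m
D_f = 1.39 × 10660 = 14817 m
     = 14.82 km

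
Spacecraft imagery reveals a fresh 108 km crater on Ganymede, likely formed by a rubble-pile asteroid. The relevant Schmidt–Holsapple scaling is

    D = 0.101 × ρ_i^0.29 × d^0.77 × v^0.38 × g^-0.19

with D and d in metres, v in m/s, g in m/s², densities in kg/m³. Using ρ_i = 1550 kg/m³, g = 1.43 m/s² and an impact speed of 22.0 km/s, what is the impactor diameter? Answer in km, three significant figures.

Rearranging for d: d = [D / (0.101 · 1550^0.29 · 22000^0.38 · 1.43^-0.19)]^(1/0.77).
D = 108000 m.
1550^0.29 = 8.418
22000^0.38 = 44.68
1.43^-0.19 = 0.9343
Denominator = 0.101 × 8.418 × 44.68 × 0.9343 = 35.49
D / 35.49 = 108000 / 35.49 = 3043
d = 3043^(1/0.77) = 3043^1.2987 = 33401 m

d ≈ 33.4 km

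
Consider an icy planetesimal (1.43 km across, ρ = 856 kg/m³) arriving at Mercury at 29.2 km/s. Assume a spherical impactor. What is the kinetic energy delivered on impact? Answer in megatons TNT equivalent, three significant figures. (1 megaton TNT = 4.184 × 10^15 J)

E ≈ 1.34 × 10^5 Mt TNT

d = 1430 m; v = 29200 m/s.
Mass m = (π/6) ρ d³ = (π/6) × 856 × (1430)³ = 1.311 × 10^12 kg
E = ½ m v² = 0.5 × 1.311 × 10^12 × (29200)² = 5.589 × 10^20 J
   = 5.589 × 10^20 / 4.184×10^15 = 1.336 × 10^5 Mt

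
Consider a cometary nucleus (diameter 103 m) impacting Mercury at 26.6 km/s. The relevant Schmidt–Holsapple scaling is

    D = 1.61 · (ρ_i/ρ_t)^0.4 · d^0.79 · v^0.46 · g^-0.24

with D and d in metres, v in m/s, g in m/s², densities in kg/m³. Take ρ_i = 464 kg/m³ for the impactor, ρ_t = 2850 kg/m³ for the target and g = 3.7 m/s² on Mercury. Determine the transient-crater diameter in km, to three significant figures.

In SI units: v = 26600 m/s.
(ρ_i/ρ_t)^0.4 = (464/2850)^0.4 = 0.4838
d^0.79 = 103^0.79 = 38.92
v^0.46 = 26600^0.46 = 108.5
g^-0.24 = 3.7^-0.24 = 0.7305
D = 1.61 × 0.4838 × 38.92 × 108.5 × 0.7305 = 2403 m
   = 2.403 km

D ≈ 2.40 km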